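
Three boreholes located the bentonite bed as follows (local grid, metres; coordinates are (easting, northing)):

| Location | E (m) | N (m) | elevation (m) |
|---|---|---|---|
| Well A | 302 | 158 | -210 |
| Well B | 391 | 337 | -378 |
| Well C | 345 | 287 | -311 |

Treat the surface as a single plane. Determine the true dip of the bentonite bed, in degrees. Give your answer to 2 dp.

Two edge vectors: Well A→Well B = (89, 179, -168), Well A→Well C = (43, 129, -101).
Normal n = (Well A→Well B) × (Well A→Well C) = (3593, 1765, 3784).
So ∂z/∂E = −n_x/n_z = −0.94952 and ∂z/∂N = −n_y/n_z = −0.46644.
Gradient magnitude |∇z| = √(a² + b²) = √(0.90160 + 0.21756) = 1.05790.
True dip = arctan(1.05790) = 46.61°, dipping toward ENE (azimuth ≈ 064°).

46.61°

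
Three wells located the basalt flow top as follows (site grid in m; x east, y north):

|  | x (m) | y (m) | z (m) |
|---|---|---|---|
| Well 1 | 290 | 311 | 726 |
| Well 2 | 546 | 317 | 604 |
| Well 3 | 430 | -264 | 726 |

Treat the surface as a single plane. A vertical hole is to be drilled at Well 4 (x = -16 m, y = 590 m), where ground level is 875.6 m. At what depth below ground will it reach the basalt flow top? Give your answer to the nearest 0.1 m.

Let the plane be z = a·x + b·y + c.
Well 2−Well 1: 256a + 6b = −122;  Well 3−Well 1: 140a − 575b = 0.
Solving gives a = −0.47386, b = −0.11537.
Then c = 726 − a·290 − b·311 = 899.30.
At (-16, 590): z_contact = 7.58 − 68.07 + 899.30 = 838.81 m.
Depth below ground = 875.6 − 838.81 = 36.8 m.

36.8 m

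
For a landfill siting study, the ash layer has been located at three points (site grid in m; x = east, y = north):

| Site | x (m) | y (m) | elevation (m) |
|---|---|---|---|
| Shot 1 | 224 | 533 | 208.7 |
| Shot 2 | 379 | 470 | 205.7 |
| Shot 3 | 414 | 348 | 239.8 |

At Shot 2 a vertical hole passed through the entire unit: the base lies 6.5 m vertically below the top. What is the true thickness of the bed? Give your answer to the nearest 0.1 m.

6.1 m

Two edge vectors: Shot 1→Shot 2 = (155, -63, -3), Shot 1→Shot 3 = (190, -185, 31.1).
Normal n = (Shot 1→Shot 2) × (Shot 1→Shot 3) = (-2514.3, -5390.5, -16705).
So ∂z/∂x = −n_x/n_z = −0.15051 and ∂z/∂y = −n_y/n_z = −0.32269.
|∇z| = √(a²+b²) = 0.35606, so dip δ = arctan(0.35606) = 19.60°.
True thickness = vertical thickness × cos δ = 6.5 × cos 19.60° = 6.1 m.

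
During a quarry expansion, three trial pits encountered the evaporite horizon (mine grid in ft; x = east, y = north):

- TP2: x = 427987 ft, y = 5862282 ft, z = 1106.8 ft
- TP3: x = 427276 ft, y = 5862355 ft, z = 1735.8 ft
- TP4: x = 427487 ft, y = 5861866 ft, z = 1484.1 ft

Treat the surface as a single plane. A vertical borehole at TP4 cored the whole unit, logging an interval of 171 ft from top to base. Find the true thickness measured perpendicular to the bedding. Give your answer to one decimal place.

Let the plane be z = a·x + b·y + c.
TP3−TP2: −711a + 73b = 629;  TP4−TP2: −500a − 416b = 377.3.
Solving gives a = −0.87038, b = 0.13916.
|∇z| = √(a²+b²) = 0.88144, so dip δ = arctan(0.88144) = 41.39°.
True thickness = vertical thickness × cos δ = 171 × cos 41.39° = 128.3 ft.

128.3 ft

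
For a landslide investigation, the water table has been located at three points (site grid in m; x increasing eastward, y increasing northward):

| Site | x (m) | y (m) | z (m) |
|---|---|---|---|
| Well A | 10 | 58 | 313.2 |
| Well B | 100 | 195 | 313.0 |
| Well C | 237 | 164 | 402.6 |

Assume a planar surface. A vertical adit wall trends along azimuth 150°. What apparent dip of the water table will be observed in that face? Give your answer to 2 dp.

Let the plane be z = a·x + b·y + c.
Well B−Well A: 90a + 137b = −0.2;  Well C−Well A: 227a + 106b = 89.4.
Solving gives a = 0.56909, b = −0.37531.
Unit vector along 150° is (sin 150°, cos 150°) = (0.5000, -0.8660).
Slope in that direction = a·(0.5000) + b·(-0.8660) = 0.60958.
Apparent dip = arctan|0.60958| = 31.37° (true dip is 34.3°, so apparent ≤ true as expected).

31.37°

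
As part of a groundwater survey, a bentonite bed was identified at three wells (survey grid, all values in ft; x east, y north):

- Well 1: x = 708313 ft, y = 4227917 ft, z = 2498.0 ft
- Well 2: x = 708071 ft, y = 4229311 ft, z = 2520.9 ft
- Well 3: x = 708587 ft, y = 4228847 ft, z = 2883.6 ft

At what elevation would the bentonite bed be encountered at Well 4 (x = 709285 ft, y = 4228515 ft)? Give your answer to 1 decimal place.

Two edge vectors: Well 1→Well 2 = (-242, 1394, 22.9), Well 1→Well 3 = (274, 930, 385.6).
Normal n = (Well 1→Well 2) × (Well 1→Well 3) = (516229.4, 99589.8, -607016).
So ∂z/∂x = −n_x/n_z = 0.850437880 and ∂z/∂y = −n_y/n_z = 0.164064539.
Intercept c from Well 1: 2498 − 602376.21 − 693651.25 = −1293529.46.
At (709285, 4228515): z = 603202.8 + 693749.4 − 1293529.46 = 3422.7 ft.

3422.7 ft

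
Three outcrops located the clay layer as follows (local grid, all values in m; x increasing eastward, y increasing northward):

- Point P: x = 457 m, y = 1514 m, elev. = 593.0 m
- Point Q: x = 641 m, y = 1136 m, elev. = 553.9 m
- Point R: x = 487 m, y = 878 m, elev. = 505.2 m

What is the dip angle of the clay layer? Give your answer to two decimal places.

Two edge vectors: Point P→Point Q = (184, -378, -39.1), Point P→Point R = (30, -636, -87.8).
Normal n = (Point P→Point Q) × (Point P→Point R) = (8320.8, 14982.2, -105684).
So ∂z/∂x = −n_x/n_z = 0.07873 and ∂z/∂y = −n_y/n_z = 0.14176.
Gradient magnitude |∇z| = √(a² + b²) = √(0.00620 + 0.02010) = 0.16216.
True dip = arctan(0.16216) = 9.21°, dipping toward SSW (azimuth ≈ 209°).

9.21°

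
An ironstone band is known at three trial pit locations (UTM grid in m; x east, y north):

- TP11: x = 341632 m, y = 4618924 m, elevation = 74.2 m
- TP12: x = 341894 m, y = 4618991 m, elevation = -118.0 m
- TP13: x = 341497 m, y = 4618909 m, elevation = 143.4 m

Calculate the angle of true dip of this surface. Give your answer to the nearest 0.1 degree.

57.4°

Let the plane be z = a·x + b·y + c.
TP12−TP11: 262a + 67b = −192.2;  TP13−TP11: −135a − 15b = 69.2.
Solving gives a = −0.34280, b = −1.52817.
Gradient magnitude |∇z| = √(a² + b²) = √(0.11751 + 2.33531) = 1.56615.
True dip = arctan(1.56615) = 57.4°, dipping toward NNE (azimuth ≈ 013°).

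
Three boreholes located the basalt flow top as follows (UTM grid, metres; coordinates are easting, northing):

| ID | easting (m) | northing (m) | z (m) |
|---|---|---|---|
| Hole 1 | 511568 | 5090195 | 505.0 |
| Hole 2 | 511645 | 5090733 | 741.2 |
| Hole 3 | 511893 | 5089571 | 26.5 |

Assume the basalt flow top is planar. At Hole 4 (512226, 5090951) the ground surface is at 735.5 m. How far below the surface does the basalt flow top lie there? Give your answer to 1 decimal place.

170.0 m

Two edge vectors: Hole 1→Hole 2 = (77, 538, 236.2), Hole 1→Hole 3 = (325, -624, -478.5).
Normal n = (Hole 1→Hole 2) × (Hole 1→Hole 3) = (-110044.2, 113609.5, -222898).
So ∂z/∂easting = −n_x/n_z = −0.493697566 and ∂z/∂northing = −n_y/n_z = 0.509692774.
Intercept c from Hole 1: 505 + 252559.88 − 2594435.61 = −2341370.73.
At (512226, 5090951): z_contact = −252884.73 + 2594820.94 − 2341370.73 = 565.47 m.
Depth below ground = 735.5 − 565.47 = 170.0 m.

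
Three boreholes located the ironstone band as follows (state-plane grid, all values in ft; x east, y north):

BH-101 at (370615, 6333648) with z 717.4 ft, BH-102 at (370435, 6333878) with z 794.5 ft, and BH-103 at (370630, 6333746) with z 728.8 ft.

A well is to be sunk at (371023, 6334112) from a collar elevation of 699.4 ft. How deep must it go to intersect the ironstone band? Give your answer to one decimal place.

Two edge vectors: BH-101→BH-102 = (-180, 230, 77.1), BH-101→BH-103 = (15, 98, 11.4).
Normal n = (BH-101→BH-102) × (BH-101→BH-103) = (-4933.8, 3208.5, -21090).
So ∂z/∂x = −n_x/n_z = −0.233940256 and ∂z/∂y = −n_y/n_z = 0.152133713.
Intercept c from BH-101: 717.4 + 86701.77 − 963561.38 = −876142.22.
At (371023, 6334112): z_contact = −86797.22 + 963631.97 − 876142.22 = 692.54 ft.
Depth below ground = 699.4 − 692.54 = 6.9 ft.

6.9 ft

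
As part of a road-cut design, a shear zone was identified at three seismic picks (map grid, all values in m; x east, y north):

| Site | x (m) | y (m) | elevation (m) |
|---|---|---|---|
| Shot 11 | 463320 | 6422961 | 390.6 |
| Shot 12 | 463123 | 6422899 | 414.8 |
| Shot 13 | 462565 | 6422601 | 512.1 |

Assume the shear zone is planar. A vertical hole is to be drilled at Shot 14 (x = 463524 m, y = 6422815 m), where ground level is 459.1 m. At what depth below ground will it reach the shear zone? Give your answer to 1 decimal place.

44.2 m

Let the plane be z = a·x + b·y + c.
Shot 12−Shot 11: −197a − 62b = 24.2;  Shot 13−Shot 11: −755a − 360b = 121.5.
Solving gives a = −0.048900871, b = −0.234944007.
Then c = 390.6 − a·463320 − b·6422961 = 1532083.54.
At (463524, 6422815): z_contact = −22666.73 − 1509001.89 + 1532083.54 = 414.93 m.
Depth below ground = 459.1 − 414.93 = 44.2 m.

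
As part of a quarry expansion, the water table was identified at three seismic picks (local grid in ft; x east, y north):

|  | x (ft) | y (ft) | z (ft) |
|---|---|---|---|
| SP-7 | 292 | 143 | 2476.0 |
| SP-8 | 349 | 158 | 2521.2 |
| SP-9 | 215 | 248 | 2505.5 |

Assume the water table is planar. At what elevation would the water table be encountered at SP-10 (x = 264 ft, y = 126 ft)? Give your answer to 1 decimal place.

2446.8 ft

Let the plane be z = a·x + b·y + c.
SP-8−SP-7: 57a + 15b = 45.2;  SP-9−SP-7: −77a + 105b = 29.5.
Solving gives a = 0.60273, b = 0.72296.
Then c = 2476 − a·292 − b·143 = 2196.62.
At (264, 126): z = 159.1 + 91.1 + 2196.62 = 2446.8 ft.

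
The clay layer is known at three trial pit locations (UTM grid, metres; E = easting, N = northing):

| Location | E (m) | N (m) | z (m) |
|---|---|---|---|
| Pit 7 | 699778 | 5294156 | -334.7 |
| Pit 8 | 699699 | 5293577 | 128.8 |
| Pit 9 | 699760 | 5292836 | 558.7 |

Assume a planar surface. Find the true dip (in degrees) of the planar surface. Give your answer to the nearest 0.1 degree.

50.3°

Let the plane be z = a·E + b·N + c.
Pit 8−Pit 7: −79a − 579b = 463.5;  Pit 9−Pit 7: −18a − 1320b = 893.4.
Solving gives a = −1.00728, b = −0.66308.
Gradient magnitude |∇z| = √(a² + b²) = √(1.01462 + 0.43968) = 1.20594.
True dip = arctan(1.20594) = 50.3°, dipping toward ENE (azimuth ≈ 057°).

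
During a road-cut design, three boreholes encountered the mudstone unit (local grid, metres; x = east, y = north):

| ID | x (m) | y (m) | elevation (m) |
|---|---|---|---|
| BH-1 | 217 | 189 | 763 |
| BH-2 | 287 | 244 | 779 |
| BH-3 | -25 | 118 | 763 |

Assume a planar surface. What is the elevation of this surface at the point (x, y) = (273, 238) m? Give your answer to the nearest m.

778 m

Let the plane be z = a·x + b·y + c.
BH-2−BH-1: 70a + 55b = 16;  BH-3−BH-1: −242a − 71b = 0.
Solving gives a = −0.13621, b = 0.46427.
Then c = 763 − a·217 − b·189 = 704.81.
At (273, 238): z = −37.2 + 110.5 + 704.81 = 778.1 m.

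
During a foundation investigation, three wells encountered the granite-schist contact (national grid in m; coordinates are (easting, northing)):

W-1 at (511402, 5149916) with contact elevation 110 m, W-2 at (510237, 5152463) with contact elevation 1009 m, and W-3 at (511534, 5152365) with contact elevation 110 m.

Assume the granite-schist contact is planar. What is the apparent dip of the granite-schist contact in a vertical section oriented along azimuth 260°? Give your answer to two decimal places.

33.96°

Let the plane be z = a·E + b·N + c.
W-2−W-1: −1165a + 2547b = 899;  W-3−W-1: 132a + 2449b = 0.
Solving gives a = −0.69033, b = 0.03721.
Unit vector along 260° is (sin 260°, cos 260°) = (-0.9848, -0.1736).
Slope in that direction = a·(-0.9848) + b·(-0.1736) = 0.67338.
Apparent dip = arctan|0.67338| = 33.96° (true dip is 34.7°, so apparent ≤ true as expected).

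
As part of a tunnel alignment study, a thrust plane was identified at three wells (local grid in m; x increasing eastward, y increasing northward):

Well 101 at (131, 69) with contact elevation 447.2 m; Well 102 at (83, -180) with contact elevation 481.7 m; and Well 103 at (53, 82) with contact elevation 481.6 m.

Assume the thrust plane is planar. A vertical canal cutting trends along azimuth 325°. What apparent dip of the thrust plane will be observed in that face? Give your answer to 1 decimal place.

Let the plane be z = a·x + b·y + c.
Well 102−Well 101: −48a − 249b = 34.5;  Well 103−Well 101: −78a + 13b = 34.4.
Solving gives a = −0.44967, b = −0.05187.
Unit vector along 325° is (sin 325°, cos 325°) = (-0.5736, 0.8192).
Slope in that direction = a·(-0.5736) + b·(0.8192) = 0.21543.
Apparent dip = arctan|0.21543| = 12.2° (true dip is 24.4°, so apparent ≤ true as expected).

12.2°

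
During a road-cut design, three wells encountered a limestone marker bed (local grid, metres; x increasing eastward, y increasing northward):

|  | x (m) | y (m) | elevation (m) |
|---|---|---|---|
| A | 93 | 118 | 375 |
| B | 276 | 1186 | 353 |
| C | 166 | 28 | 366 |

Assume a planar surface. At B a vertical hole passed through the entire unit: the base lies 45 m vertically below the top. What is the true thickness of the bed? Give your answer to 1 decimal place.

44.7 m

Two edge vectors: A→B = (183, 1068, -22), A→C = (73, -90, -9).
Normal n = (A→B) × (A→C) = (-11592, 41, -94434).
So ∂z/∂x = −n_x/n_z = −0.12275 and ∂z/∂y = −n_y/n_z = 0.00043.
|∇z| = √(a²+b²) = 0.12275, so dip δ = arctan(0.12275) = 7.00°.
True thickness = vertical thickness × cos δ = 45 × cos 7.00° = 44.7 m.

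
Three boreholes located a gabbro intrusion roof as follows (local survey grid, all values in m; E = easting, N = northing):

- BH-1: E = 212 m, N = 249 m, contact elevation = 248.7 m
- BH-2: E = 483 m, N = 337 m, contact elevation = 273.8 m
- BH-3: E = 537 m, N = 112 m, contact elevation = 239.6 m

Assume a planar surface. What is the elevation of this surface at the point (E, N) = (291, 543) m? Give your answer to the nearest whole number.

Let the plane be z = a·E + b·N + c.
BH-2−BH-1: 271a + 88b = 25.1;  BH-3−BH-1: 325a − 137b = −9.1.
Solving gives a = 0.04013, b = 0.16163.
Then c = 248.7 − a·212 − b·249 = 199.95.
At (291, 543): z = 11.7 + 87.8 + 199.95 = 299.4 m.

299 m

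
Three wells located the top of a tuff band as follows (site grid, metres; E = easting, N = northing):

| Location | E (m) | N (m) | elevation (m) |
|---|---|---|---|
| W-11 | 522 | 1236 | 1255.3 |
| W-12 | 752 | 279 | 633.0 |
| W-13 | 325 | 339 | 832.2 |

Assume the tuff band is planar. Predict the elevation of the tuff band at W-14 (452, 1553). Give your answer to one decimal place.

1459.0 m

Let the plane be z = a·E + b·N + c.
W-12−W-11: 230a − 957b = −622.3;  W-13−W-11: −197a − 897b = −423.1.
Solving gives a = −0.388250, b = 0.556951.
Then c = 1255.3 − a·522 − b·1236 = 769.57.
At (452, 1553): z = −175.5 + 864.9 + 769.57 = 1459.0 m.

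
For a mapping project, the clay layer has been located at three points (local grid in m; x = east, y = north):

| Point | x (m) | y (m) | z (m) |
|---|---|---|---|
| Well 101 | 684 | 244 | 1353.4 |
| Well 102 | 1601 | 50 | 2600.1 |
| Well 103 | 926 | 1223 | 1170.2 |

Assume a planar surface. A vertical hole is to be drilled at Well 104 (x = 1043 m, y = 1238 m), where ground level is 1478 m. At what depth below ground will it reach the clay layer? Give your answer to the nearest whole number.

168 m

Let the plane be z = a·x + b·y + c.
Well 102−Well 101: 917a − 194b = 1246.7;  Well 103−Well 101: 242a + 979b = −183.2.
Solving gives a = 1.25436, b = −0.49720.
Then c = 1353.4 − a·684 − b·244 = 616.74.
At (1043, 1238): z_contact = 1308.3 − 615.5 + 616.74 = 1309.5 m.
Depth below ground = 1478 − 1309.5 = 168 m.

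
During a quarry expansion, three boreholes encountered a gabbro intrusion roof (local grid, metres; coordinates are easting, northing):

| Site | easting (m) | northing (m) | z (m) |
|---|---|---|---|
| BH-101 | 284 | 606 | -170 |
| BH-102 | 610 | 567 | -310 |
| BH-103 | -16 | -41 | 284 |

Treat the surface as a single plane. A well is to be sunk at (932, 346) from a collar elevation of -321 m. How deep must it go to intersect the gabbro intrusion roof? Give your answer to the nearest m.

Let the plane be z = a·easting + b·northing + c.
BH-102−BH-101: 326a − 39b = −140;  BH-103−BH-101: −300a − 647b = 454.
Solving gives a = −0.48641, b = −0.47616.
Then c = -170 − a·284 − b·606 = 256.69.
At (932, 346): z_contact = −453.3 − 164.8 + 256.69 = -361.4 m.
Depth below ground = -321 − (-361.4) = 40 m.

40 m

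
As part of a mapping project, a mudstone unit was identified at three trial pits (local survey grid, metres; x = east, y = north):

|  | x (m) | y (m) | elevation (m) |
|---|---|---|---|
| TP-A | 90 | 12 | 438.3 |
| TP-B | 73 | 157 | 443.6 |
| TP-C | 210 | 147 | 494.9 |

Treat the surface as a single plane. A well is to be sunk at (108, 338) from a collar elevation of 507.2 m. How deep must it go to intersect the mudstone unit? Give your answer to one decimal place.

35.6 m

Let the plane be z = a·x + b·y + c.
TP-B−TP-A: −17a + 145b = 5.3;  TP-C−TP-A: 120a + 135b = 56.6.
Solving gives a = 0.38038, b = 0.08115.
Then c = 438.3 − a·90 − b·12 = 403.09.
At (108, 338): z_contact = 41.08 + 27.43 + 403.09 = 471.60 m.
Depth below ground = 507.2 − 471.60 = 35.6 m.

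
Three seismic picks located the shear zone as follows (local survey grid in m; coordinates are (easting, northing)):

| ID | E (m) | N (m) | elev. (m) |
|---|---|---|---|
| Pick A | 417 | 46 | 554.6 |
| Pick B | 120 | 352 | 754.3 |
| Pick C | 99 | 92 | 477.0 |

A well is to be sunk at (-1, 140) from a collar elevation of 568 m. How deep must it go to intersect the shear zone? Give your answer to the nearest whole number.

Let the plane be z = a·E + b·N + c.
Pick B−Pick A: −297a + 306b = 199.7;  Pick C−Pick A: −318a + 46b = −77.6.
Solving gives a = 0.39370, b = 1.03474.
Then c = 554.6 − a·417 − b·46 = 342.83.
At (-1, 140): z_contact = −0.4 + 144.9 + 342.83 = 487.3 m.
Depth below ground = 568 − 487.3 = 81 m.

81 m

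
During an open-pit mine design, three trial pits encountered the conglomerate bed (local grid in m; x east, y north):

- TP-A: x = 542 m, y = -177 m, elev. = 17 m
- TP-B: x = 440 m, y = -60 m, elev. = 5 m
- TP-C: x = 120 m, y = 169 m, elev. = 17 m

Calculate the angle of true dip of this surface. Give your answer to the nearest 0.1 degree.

Let the plane be z = a·x + b·y + c.
TP-B−TP-A: −102a + 117b = −12;  TP-C−TP-A: −422a + 346b = 0.
Solving gives a = −0.29484, b = −0.35961.
Gradient magnitude |∇z| = √(a² + b²) = √(0.08693 + 0.12932) = 0.46503.
True dip = arctan(0.46503) = 24.9°, dipping toward NE (azimuth ≈ 039°).

24.9°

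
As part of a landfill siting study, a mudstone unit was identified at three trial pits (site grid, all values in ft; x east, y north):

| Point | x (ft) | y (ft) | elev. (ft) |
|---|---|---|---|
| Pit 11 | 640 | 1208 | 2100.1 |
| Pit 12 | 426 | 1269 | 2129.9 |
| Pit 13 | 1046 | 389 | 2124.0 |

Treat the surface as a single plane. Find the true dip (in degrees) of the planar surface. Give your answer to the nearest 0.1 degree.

Let the plane be z = a·x + b·y + c.
Pit 12−Pit 11: −214a + 61b = 29.8;  Pit 13−Pit 11: 406a − 819b = 23.9.
Solving gives a = −0.17185, b = −0.11437.
Gradient magnitude |∇z| = √(a² + b²) = √(0.02953 + 0.01308) = 0.20644.
True dip = arctan(0.20644) = 11.7°, dipping toward ENE (azimuth ≈ 056°).

11.7°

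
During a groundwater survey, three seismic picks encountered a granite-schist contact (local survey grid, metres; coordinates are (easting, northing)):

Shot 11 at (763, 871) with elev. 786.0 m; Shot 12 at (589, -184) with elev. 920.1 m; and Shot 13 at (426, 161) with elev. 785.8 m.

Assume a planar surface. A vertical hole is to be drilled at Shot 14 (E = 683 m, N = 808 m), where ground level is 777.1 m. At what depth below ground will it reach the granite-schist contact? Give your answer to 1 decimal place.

Two edge vectors: Shot 11→Shot 12 = (-174, -1055, 134.1), Shot 11→Shot 13 = (-337, -710, -0.2).
Normal n = (Shot 11→Shot 12) × (Shot 11→Shot 13) = (95422, -45226.5, -231995).
So ∂z/∂E = −n_x/n_z = 0.41131 and ∂z/∂N = −n_y/n_z = −0.19495.
Intercept c from Shot 11: 786 − 313.83 + 169.80 = 641.97.
At (683, 808): z_contact = 280.93 − 157.52 + 641.97 = 765.38 m.
Depth below ground = 777.1 − 765.38 = 11.7 m.

11.7 m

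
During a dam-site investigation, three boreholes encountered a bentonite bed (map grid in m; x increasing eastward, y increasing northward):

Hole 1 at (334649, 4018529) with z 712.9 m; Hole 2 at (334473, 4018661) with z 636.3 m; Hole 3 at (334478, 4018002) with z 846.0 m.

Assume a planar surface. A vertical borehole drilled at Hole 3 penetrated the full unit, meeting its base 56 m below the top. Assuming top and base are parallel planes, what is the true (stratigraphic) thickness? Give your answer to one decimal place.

Two edge vectors: Hole 1→Hole 2 = (-176, 132, -76.6), Hole 1→Hole 3 = (-171, -527, 133.1).
Normal n = (Hole 1→Hole 2) × (Hole 1→Hole 3) = (-22799, 36524.2, 115324).
So ∂z/∂x = −n_x/n_z = 0.19770 and ∂z/∂y = −n_y/n_z = −0.31671.
|∇z| = √(a²+b²) = 0.37335, so dip δ = arctan(0.37335) = 20.47°.
True thickness = vertical thickness × cos δ = 56 × cos 20.47° = 52.5 m.

52.5 m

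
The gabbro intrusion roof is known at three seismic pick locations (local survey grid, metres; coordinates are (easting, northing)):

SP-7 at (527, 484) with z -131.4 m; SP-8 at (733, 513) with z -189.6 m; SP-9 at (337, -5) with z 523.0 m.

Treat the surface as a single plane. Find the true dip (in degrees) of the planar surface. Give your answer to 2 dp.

Let the plane be z = a·E + b·N + c.
SP-8−SP-7: 206a + 29b = −58.2;  SP-9−SP-7: −190a − 489b = 654.4.
Solving gives a = −0.09958, b = −1.29955.
Gradient magnitude |∇z| = √(a² + b²) = √(0.00992 + 1.68883) = 1.30336.
True dip = arctan(1.30336) = 52.50°, dipping toward N (azimuth ≈ 004°).

52.50°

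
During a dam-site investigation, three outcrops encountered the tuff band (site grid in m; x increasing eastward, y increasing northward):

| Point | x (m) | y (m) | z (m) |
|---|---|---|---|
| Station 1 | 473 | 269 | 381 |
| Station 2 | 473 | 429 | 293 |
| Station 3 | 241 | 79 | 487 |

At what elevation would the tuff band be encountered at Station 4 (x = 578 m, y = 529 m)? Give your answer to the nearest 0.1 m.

237.3 m

Let the plane be z = a·x + b·y + c.
Station 2−Station 1: 0a + 160b = −88;  Station 3−Station 1: −232a − 190b = 106.
Solving gives a = −0.00647, b = −0.55000.
Then c = 381 − a·473 − b·269 = 532.01.
At (578, 529): z = −3.7 − 291.0 + 532.01 = 237.3 m.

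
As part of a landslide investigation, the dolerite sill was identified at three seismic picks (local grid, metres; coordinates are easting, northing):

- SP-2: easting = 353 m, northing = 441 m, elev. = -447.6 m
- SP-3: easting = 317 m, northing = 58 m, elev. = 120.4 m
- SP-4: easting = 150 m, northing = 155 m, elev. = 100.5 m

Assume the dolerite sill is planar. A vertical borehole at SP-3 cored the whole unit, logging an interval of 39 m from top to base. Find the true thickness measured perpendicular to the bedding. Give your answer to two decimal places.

Two edge vectors: SP-2→SP-3 = (-36, -383, 568), SP-2→SP-4 = (-203, -286, 548.1).
Normal n = (SP-2→SP-3) × (SP-2→SP-4) = (-47474.3, -95572.4, -67453).
So ∂z/∂easting = −n_x/n_z = −0.70381 and ∂z/∂northing = −n_y/n_z = −1.41687.
|∇z| = √(a²+b²) = 1.58205, so dip δ = arctan(1.58205) = 57.70°.
True thickness = vertical thickness × cos δ = 39 × cos 57.70° = 20.84 m.

20.84 m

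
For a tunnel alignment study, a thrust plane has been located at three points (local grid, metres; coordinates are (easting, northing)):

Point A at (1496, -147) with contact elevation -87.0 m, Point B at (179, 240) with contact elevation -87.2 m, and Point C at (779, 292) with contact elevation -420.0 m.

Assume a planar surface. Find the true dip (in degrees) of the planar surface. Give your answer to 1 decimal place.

56.7°

Let the plane be z = a·E + b·N + c.
Point B−Point A: −1317a + 387b = −0.2;  Point C−Point A: −717a + 439b = −333.
Solving gives a = −0.42830, b = −1.45807.
Gradient magnitude |∇z| = √(a² + b²) = √(0.18344 + 2.12596) = 1.51967.
True dip = arctan(1.51967) = 56.7°, dipping toward NNE (azimuth ≈ 016°).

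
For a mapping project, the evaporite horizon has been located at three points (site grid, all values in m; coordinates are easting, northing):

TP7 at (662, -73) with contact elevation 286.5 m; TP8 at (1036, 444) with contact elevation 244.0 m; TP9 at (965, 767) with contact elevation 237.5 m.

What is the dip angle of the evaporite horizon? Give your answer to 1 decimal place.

Let the plane be z = a·easting + b·northing + c.
TP8−TP7: 374a + 517b = −42.5;  TP9−TP7: 303a + 840b = −49.
Solving gives a = −0.06582, b = −0.03459.
Gradient magnitude |∇z| = √(a² + b²) = √(0.00433 + 0.00120) = 0.07435.
True dip = arctan(0.07435) = 4.3°, dipping toward ENE (azimuth ≈ 062°).

4.3°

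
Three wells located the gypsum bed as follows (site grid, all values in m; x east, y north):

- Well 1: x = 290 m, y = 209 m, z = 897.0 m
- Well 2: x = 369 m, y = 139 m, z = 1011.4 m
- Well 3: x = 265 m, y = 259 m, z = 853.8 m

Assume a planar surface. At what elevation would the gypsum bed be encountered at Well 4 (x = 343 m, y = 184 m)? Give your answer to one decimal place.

Two edge vectors: Well 1→Well 2 = (79, -70, 114.4), Well 1→Well 3 = (-25, 50, -43.2).
Normal n = (Well 1→Well 2) × (Well 1→Well 3) = (-2696, 552.8, 2200).
So ∂z/∂x = −n_x/n_z = 1.22545 and ∂z/∂y = −n_y/n_z = −0.25127.
Intercept c from Well 1: 897 − 355.38 + 52.52 = 594.13.
At (343, 184): z = 420.3 − 46.2 + 594.13 = 968.2 m.

968.2 m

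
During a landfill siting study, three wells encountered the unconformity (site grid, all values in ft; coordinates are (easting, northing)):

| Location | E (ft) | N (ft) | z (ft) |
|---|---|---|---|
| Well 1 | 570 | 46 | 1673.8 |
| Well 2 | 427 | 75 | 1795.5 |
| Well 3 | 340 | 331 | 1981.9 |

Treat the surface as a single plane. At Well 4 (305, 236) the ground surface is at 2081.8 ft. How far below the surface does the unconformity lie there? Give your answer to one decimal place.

118.2 ft

Let the plane be z = a·E + b·N + c.
Well 2−Well 1: −143a + 29b = 121.7;  Well 3−Well 1: −230a + 285b = 308.1.
Solving gives a = −0.75545, b = 0.47139.
Then c = 1673.8 − a·570 − b·46 = 2082.72.
At (305, 236): z_contact = −230.41 + 111.25 + 2082.72 = 1963.56 ft.
Depth below ground = 2081.8 − 1963.56 = 118.2 ft.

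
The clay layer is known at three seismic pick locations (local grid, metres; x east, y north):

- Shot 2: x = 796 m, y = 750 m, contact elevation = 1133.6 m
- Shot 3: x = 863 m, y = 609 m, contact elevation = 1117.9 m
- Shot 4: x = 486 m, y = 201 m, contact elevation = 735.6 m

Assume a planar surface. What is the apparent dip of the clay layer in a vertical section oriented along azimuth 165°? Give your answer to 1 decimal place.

Two edge vectors: Shot 2→Shot 3 = (67, -141, -15.7), Shot 2→Shot 4 = (-310, -549, -398).
Normal n = (Shot 2→Shot 3) × (Shot 2→Shot 4) = (47498.7, 31533, -80493).
So ∂z/∂x = −n_x/n_z = 0.59010 and ∂z/∂y = −n_y/n_z = 0.39175.
Unit vector along 165° is (sin 165°, cos 165°) = (0.2588, -0.9659).
Slope in that direction = a·(0.2588) + b·(-0.9659) = −0.22567.
Apparent dip = arctan|0.22567| = 12.7° (true dip is 35.3°, so apparent ≤ true as expected).

12.7°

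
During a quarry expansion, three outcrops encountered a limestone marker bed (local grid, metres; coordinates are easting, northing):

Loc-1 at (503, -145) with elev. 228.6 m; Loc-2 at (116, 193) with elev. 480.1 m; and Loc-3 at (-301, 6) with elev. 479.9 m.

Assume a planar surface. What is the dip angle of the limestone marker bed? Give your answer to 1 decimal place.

28.3°

Let the plane be z = a·easting + b·northing + c.
Loc-2−Loc-1: −387a + 338b = 251.5;  Loc-3−Loc-1: −804a + 151b = 251.3.
Solving gives a = −0.22016, b = 0.49201.
Gradient magnitude |∇z| = √(a² + b²) = √(0.04847 + 0.24207) = 0.53902.
True dip = arctan(0.53902) = 28.3°, dipping toward SSE (azimuth ≈ 156°).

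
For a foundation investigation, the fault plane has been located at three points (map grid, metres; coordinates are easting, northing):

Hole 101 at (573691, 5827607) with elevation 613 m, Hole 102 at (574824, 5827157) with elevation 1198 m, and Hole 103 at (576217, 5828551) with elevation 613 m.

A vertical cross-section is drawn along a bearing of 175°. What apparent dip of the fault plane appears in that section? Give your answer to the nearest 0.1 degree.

Two edge vectors: Hole 101→Hole 102 = (1133, -450, 585), Hole 101→Hole 103 = (2526, 944, 0).
Normal n = (Hole 101→Hole 102) × (Hole 101→Hole 103) = (-552240, 1477710, 2206252).
So ∂z/∂easting = −n_x/n_z = 0.25031 and ∂z/∂northing = −n_y/n_z = −0.66978.
Unit vector along 175° is (sin 175°, cos 175°) = (0.0872, -0.9962).
Slope in that direction = a·(0.0872) + b·(-0.9962) = 0.68905.
Apparent dip = arctan|0.68905| = 34.6° (true dip is 35.6°, so apparent ≤ true as expected).

34.6°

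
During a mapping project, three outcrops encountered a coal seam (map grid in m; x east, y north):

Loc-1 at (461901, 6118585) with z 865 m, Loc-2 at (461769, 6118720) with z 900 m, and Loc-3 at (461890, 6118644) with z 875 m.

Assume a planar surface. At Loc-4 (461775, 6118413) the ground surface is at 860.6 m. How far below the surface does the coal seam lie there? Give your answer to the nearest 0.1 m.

Two edge vectors: Loc-1→Loc-2 = (-132, 135, 35), Loc-1→Loc-3 = (-11, 59, 10).
Normal n = (Loc-1→Loc-2) × (Loc-1→Loc-3) = (-715, 935, -6303).
So ∂z/∂x = −n_x/n_z = −0.113438045 and ∂z/∂y = −n_y/n_z = 0.148342059.
Intercept c from Loc-1: 865 + 52397.15 − 907643.50 = −854381.35.
At (461775, 6118413): z_contact = −52382.85 + 907617.98 − 854381.35 = 853.78 m.
Depth below ground = 860.6 − 853.78 = 6.8 m.

6.8 m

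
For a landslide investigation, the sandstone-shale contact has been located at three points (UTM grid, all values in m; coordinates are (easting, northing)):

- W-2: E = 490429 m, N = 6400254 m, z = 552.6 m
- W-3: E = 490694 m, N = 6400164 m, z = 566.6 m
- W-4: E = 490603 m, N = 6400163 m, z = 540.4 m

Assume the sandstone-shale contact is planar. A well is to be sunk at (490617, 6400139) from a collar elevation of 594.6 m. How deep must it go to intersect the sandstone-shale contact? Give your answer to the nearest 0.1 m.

66.4 m

Let the plane be z = a·E + b·N + c.
W-3−W-2: 265a − 90b = 14;  W-4−W-2: 174a − 91b = −12.2.
Solving gives a = 0.280544057, b = 0.670490834.
Then c = 552.6 − a·490429 − b·6400254 = −4428345.98.
At (490617, 6400139): z_contact = 137639.68 + 4291234.53 − 4428345.98 = 528.24 m.
Depth below ground = 594.6 − 528.24 = 66.4 m.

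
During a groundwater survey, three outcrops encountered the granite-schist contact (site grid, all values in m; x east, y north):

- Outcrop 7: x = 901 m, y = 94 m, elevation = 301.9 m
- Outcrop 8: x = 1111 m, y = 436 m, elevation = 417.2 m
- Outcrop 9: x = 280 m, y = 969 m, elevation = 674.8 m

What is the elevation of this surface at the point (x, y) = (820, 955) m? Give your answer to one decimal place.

Let the plane be z = a·x + b·y + c.
Outcrop 8−Outcrop 7: 210a + 342b = 115.3;  Outcrop 9−Outcrop 7: −621a + 875b = 372.9.
Solving gives a = −0.067261, b = 0.378435.
Then c = 301.9 − a·901 − b·94 = 326.93.
At (820, 955): z = −55.2 + 361.4 + 326.93 = 633.2 m.

633.2 m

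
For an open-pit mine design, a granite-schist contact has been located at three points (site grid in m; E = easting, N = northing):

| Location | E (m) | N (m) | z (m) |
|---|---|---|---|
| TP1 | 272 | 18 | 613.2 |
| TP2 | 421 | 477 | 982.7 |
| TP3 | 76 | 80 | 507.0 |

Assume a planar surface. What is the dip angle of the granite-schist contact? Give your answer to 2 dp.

42.63°

Let the plane be z = a·E + b·N + c.
TP2−TP1: 149a + 459b = 369.5;  TP3−TP1: −196a + 62b = −106.2.
Solving gives a = 0.72231, b = 0.57053.
Gradient magnitude |∇z| = √(a² + b²) = √(0.52173 + 0.32551) = 0.92046.
True dip = arctan(0.92046) = 42.63°, dipping toward SW (azimuth ≈ 232°).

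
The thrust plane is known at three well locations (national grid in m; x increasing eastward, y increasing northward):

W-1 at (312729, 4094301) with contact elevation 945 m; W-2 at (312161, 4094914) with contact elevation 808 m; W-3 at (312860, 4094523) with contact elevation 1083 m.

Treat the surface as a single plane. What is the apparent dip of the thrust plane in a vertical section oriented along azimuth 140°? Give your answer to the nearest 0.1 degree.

Let the plane be z = a·x + b·y + c.
W-2−W-1: −568a + 613b = −137;  W-3−W-1: 131a + 222b = 138.
Solving gives a = 0.55721, b = 0.29282.
Unit vector along 140° is (sin 140°, cos 140°) = (0.6428, -0.7660).
Slope in that direction = a·(0.6428) + b·(-0.7660) = 0.13386.
Apparent dip = arctan|0.13386| = 7.6° (true dip is 32.2°, so apparent ≤ true as expected).

7.6°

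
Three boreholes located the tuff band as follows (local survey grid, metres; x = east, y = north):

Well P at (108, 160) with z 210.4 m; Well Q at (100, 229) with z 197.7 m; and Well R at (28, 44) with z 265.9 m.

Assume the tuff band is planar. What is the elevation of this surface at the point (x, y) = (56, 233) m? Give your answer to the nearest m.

213 m

Two edge vectors: Well P→Well Q = (-8, 69, -12.7), Well P→Well R = (-80, -116, 55.5).
Normal n = (Well P→Well Q) × (Well P→Well R) = (2356.3, 1460, 6448).
So ∂z/∂x = −n_x/n_z = −0.36543 and ∂z/∂y = −n_y/n_z = −0.22643.
Intercept c from Well P: 210.4 + 39.47 + 36.23 = 286.09.
At (56, 233): z = −20.5 − 52.8 + 286.09 = 212.9 m.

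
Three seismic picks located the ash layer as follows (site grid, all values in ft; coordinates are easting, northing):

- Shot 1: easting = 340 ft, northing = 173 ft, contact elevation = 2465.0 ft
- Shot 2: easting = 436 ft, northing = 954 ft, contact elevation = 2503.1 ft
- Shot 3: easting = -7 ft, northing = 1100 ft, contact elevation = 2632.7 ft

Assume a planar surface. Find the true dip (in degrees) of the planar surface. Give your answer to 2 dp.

Let the plane be z = a·easting + b·northing + c.
Shot 2−Shot 1: 96a + 781b = 38.1;  Shot 3−Shot 1: −347a + 927b = 167.7.
Solving gives a = −0.26571, b = 0.08144.
Gradient magnitude |∇z| = √(a² + b²) = √(0.07060 + 0.00663) = 0.27791.
True dip = arctan(0.27791) = 15.53°, dipping toward ESE (azimuth ≈ 107°).

15.53°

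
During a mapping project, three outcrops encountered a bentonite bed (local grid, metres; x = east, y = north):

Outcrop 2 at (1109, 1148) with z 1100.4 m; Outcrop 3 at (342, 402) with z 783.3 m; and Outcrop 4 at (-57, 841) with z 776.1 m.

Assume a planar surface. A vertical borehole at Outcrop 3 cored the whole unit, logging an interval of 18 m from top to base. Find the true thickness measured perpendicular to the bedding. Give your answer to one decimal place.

Let the plane be z = a·x + b·y + c.
Outcrop 3−Outcrop 2: −767a − 746b = −317.1;  Outcrop 4−Outcrop 2: −1166a − 307b = −324.3.
Solving gives a = 0.22791, b = 0.19074.
|∇z| = √(a²+b²) = 0.29720, so dip δ = arctan(0.29720) = 16.55°.
True thickness = vertical thickness × cos δ = 18 × cos 16.55° = 17.3 m.

17.3 m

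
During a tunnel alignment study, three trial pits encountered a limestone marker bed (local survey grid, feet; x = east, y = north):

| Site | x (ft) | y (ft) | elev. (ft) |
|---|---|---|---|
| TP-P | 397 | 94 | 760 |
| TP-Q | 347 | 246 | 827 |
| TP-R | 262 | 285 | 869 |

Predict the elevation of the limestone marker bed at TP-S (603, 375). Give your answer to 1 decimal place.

Let the plane be z = a·x + b·y + c.
TP-Q−TP-P: −50a + 152b = 67;  TP-R−TP-P: −135a + 191b = 109.
Solving gives a = −0.34376, b = 0.32771.
Then c = 760 − a·397 − b·94 = 865.67.
At (603, 375): z = −207.3 + 122.9 + 865.67 = 781.3 ft.

781.3 ft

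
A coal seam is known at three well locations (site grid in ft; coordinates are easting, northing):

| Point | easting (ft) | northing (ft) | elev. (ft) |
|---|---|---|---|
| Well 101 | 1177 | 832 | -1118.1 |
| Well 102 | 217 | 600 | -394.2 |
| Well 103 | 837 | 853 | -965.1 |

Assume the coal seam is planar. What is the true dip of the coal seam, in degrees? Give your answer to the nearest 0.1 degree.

48.4°

Let the plane be z = a·easting + b·northing + c.
Well 102−Well 101: −960a − 232b = 723.9;  Well 103−Well 101: −340a + 21b = 153.
Solving gives a = −0.51189, b = −1.00208.
Gradient magnitude |∇z| = √(a² + b²) = √(0.26203 + 1.00416) = 1.12526.
True dip = arctan(1.12526) = 48.4°, dipping toward NNE (azimuth ≈ 027°).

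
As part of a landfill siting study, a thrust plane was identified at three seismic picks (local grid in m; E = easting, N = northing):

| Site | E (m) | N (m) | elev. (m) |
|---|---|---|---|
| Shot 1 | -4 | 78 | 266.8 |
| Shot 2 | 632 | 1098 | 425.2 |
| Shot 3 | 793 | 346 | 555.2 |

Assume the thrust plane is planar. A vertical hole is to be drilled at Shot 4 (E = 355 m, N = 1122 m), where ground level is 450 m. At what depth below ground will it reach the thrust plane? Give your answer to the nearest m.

Let the plane be z = a·E + b·N + c.
Shot 2−Shot 1: 636a + 1020b = 158.4;  Shot 3−Shot 1: 797a + 268b = 288.4.
Solving gives a = 0.39178, b = −0.08899.
Then c = 266.8 − a·-4 − b·78 = 275.31.
At (355, 1122): z_contact = 139.1 − 99.9 + 275.31 = 314.5 m.
Depth below ground = 450 − 314.5 = 135 m.

135 m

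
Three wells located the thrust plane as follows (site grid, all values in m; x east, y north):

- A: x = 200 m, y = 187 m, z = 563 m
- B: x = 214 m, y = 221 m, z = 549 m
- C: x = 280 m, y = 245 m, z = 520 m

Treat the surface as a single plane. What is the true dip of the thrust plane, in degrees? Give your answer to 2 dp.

23.54°

Two edge vectors: A→B = (14, 34, -14), A→C = (80, 58, -43).
Normal n = (A→B) × (A→C) = (-650, -518, -1908).
So ∂z/∂x = −n_x/n_z = −0.34067 and ∂z/∂y = −n_y/n_z = −0.27149.
Gradient magnitude |∇z| = √(a² + b²) = √(0.11606 + 0.07371) = 0.43562.
True dip = arctan(0.43562) = 23.54°, dipping toward NE (azimuth ≈ 051°).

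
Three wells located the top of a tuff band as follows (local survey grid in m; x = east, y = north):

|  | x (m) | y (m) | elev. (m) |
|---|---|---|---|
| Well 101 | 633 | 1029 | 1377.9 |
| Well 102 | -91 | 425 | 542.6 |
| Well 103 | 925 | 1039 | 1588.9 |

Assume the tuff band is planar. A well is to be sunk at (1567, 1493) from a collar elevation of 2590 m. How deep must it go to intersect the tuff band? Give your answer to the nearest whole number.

Two edge vectors: Well 101→Well 102 = (-724, -604, -835.3), Well 101→Well 103 = (292, 10, 211).
Normal n = (Well 101→Well 102) × (Well 101→Well 103) = (-119091, -91143.6, 169128).
So ∂z/∂x = −n_x/n_z = 0.70415 and ∂z/∂y = −n_y/n_z = 0.53890.
Intercept c from Well 101: 1377.9 − 445.73 − 554.53 = 377.64.
At (1567, 1493): z_contact = 1103.4 + 804.6 + 377.64 = 2285.6 m.
Depth below ground = 2590 − 2285.6 = 304 m.

304 m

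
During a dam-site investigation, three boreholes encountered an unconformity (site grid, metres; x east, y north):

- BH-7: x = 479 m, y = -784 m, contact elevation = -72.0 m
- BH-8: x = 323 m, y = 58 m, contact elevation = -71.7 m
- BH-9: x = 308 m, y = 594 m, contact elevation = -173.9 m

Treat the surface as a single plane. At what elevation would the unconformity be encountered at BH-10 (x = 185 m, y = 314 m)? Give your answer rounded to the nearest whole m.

Let the plane be z = a·x + b·y + c.
BH-8−BH-7: −156a + 842b = 0.3;  BH-9−BH-7: −171a + 1378b = −101.9.
Solving gives a = −1.21451, b = −0.22466.
Then c = -72 − a·479 − b·-784 = 333.62.
At (185, 314): z = −224.7 − 70.5 + 333.62 = 38.4 m.

38 m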